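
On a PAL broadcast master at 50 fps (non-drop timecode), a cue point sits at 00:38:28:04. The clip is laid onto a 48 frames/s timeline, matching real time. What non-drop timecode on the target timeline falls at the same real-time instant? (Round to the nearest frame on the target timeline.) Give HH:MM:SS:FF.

00:38:28:04

Source frame index: (0×3600 + 38×60 + 28) × 50 + 4 = 115404.
Real time: 115404 / (50) = 57702/25 s.
Target frame: (57702/25) × (48) = 2769696/25 ≈ 110787.840 → 110788.
At 48 labels/s: frame 110788 → 00:38:28:04.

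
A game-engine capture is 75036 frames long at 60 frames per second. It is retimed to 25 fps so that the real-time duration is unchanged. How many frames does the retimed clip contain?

31265 frames

Target frames = source frames × (target rate / source rate) = 75036 × (25)/(60) = 75036 × 5/12 = 31265.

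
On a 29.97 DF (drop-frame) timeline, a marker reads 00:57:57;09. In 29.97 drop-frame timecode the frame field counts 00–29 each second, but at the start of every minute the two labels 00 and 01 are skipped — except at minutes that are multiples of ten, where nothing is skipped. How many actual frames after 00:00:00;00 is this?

104215

Complete 10-minute blocks: 5, each 17982 frames → 89910.
Remaining 7 whole minutes in the current block: 1800 + 6 × 1798 = 12588 frames.
Within the current minute: 57 × 30 + 9 − 2 = 1717 (labels ;00/;01 skipped at this minute). Total = 89910 + 12588 + 1717 = 104215.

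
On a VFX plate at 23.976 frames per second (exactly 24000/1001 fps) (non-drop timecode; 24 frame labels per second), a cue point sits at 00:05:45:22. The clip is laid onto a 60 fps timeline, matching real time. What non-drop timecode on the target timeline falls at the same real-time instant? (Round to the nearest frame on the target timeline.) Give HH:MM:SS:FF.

Source frame index: (0×3600 + 5×60 + 45) × 24 + 22 = 8302.
Real time: 8302 / (24000/1001) = 4155151/12000 s.
Target frame: (4155151/12000) × (60) = 4155151/200 ≈ 20775.755 → 20776.
At 60 labels/s: frame 20776 → 00:05:46:16.

00:05:46:16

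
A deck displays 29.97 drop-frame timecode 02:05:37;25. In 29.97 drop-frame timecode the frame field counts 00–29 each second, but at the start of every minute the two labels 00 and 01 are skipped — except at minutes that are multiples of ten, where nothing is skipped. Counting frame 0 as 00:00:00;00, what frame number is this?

225909

As if non-drop at 30 labels/s: (2 × 3600 + 5 × 60 + 37) × 30 + 25 = 226135.
Minute boundaries passed: 125; those not divisible by 10: 125 − 12 = 113; dropped labels = 2 × 113 = 226.
Actual frame index = 226135 − 226 = 225909.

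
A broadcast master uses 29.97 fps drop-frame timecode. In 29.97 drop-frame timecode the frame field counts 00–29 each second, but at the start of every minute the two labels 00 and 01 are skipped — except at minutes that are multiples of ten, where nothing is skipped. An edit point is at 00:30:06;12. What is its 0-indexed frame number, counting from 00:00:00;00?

Complete 10-minute blocks: 3, each 17982 frames → 53946.
Remaining 0 whole minutes in the current block: 0 frames.
Within the current minute: 6 × 30 + 12 = 192. Total = 53946 + 0 + 192 = 54138.

54138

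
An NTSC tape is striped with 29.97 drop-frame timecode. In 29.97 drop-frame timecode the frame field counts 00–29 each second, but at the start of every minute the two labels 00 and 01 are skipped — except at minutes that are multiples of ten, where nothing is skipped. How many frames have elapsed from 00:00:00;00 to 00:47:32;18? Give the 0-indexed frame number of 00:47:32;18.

Complete 10-minute blocks: 4, each 17982 frames → 71928.
Remaining 7 whole minutes in the current block: 1800 + 6 × 1798 = 12588 frames.
Within the current minute: 32 × 30 + 18 − 2 = 976 (labels ;00/;01 skipped at this minute). Total = 71928 + 12588 + 976 = 85492.

85492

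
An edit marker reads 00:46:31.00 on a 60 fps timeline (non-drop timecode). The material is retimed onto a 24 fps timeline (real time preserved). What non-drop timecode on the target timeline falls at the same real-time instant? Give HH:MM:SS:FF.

00:46:31:00

Source frame index: (0×3600 + 46×60 + 31) × 60 + 0 = 167460.
Real time: 167460 / (60) = 2791 s.
Target frame: (2791) × (24) = 66984.
At 24 labels/s: frame 66984 → 00:46:31:00.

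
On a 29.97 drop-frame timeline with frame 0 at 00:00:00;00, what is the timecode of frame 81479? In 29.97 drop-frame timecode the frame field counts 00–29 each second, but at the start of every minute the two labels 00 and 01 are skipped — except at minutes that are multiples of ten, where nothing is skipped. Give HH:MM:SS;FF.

Ten DF minutes hold 17982 frames, so frame 81479 lies in block 4 (frames 71928–89909) with 9551 frames into that block.
The block's first minute is 1800 frames and the rest 1798 each; 9551 frames reaches minute 5, so 4 × 18 + 5 × 2 = 82 labels have been skipped so far.
Adding those back, label number 81479 + 82 = 81561 at 30 labels/s is 2718 s + 21 f = 0 h 45 min 18 s frame 21, i.e. 00:45:18;21.

00:45:18;21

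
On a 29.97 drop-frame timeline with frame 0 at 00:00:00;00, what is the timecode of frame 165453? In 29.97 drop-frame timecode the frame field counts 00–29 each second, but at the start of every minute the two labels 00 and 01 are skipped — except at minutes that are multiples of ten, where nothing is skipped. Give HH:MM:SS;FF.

Ten DF minutes hold 17982 frames, so frame 165453 lies in block 9 (frames 161838–179819) with 3615 frames into that block.
The block's first minute is 1800 frames and the rest 1798 each; 3615 frames reaches minute 2, so 9 × 18 + 2 × 2 = 166 labels have been skipped so far.
Adding those back, label number 165453 + 166 = 165619 at 30 labels/s is 5520 s + 19 f = 1 h 32 min 0 s frame 19, i.e. 01:32:00;19.

01:32:00;19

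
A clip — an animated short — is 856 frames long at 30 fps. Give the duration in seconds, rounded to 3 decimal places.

Running time = 856 × 1/30 = 428/15 s ≈ 28.533 s.

28.533 seconds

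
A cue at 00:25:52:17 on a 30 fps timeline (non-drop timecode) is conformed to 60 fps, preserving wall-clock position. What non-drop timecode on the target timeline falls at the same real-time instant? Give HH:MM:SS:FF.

00:25:52:34

Source frame index: (0×3600 + 25×60 + 52) × 30 + 17 = 46577.
Real time: 46577 / (30) = 46577/30 s.
Target frame: (46577/30) × (60) = 93154.
At 60 labels/s: frame 93154 → 00:25:52:34.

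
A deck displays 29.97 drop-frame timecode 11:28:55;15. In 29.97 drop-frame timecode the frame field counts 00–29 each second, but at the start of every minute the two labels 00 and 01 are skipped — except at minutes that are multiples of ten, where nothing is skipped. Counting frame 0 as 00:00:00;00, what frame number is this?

Complete 10-minute blocks: 68, each 17982 frames → 1222776.
Remaining 8 whole minutes in the current block: 1800 + 7 × 1798 = 14386 frames.
Within the current minute: 55 × 30 + 15 − 2 = 1663 (labels ;00/;01 skipped at this minute). Total = 1222776 + 14386 + 1663 = 1238825.

1238825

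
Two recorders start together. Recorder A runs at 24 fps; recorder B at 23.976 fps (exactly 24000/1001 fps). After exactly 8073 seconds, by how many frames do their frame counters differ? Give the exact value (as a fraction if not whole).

A emits 24 × 8073 = 193752 frames; B emits 24000/1001 × 8073 = 14904000/77.
Difference = 14904/77 frames (≈ 193.5584); B is behind A.

14904/77 frames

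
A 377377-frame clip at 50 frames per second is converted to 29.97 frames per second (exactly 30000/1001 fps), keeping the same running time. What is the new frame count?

Target frames = source frames × (target rate / source rate) = 377377 × (30000/1001)/(50) = 377377 × 600/1001 = 226200.

226200 frames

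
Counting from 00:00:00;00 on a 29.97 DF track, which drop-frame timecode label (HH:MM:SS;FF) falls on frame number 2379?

00:01:19;11

Each 10-minute DF block holds 10 × 60 × 30 − 9 × 2 = 17982 frames. 2379 ÷ 17982 → 0 full blocks, remainder 2379.
Within the partial block the first minute is 1800 frames and each further minute 1798, so 1 further minute boundary passed. Total skipped labels = 18 × 0 + 2 × 1 = 2.
Non-drop label index = 2379 + 2 = 2381; at 30 labels/s that is 00:01:19:11, i.e. DF 00:01:19;11.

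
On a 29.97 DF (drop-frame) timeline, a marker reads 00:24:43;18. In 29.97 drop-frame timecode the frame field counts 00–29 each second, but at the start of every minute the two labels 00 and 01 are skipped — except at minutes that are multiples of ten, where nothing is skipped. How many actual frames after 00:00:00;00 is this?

As if non-drop at 30 labels/s: (0 × 3600 + 24 × 60 + 43) × 30 + 18 = 44508.
Minute boundaries passed: 24; those not divisible by 10: 24 − 2 = 22; dropped labels = 2 × 22 = 44.
Actual frame index = 44508 − 44 = 44464.

44464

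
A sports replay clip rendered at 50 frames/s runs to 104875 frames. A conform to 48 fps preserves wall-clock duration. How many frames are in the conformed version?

Target frames = source frames × (target rate / source rate) = 104875 × (48)/(50) = 104875 × 24/25 = 100680.

100680 frames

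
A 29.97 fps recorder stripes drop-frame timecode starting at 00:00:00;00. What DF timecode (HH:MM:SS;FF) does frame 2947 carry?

Each 10-minute DF block holds 10 × 60 × 30 − 9 × 2 = 17982 frames. 2947 ÷ 17982 → 0 full blocks, remainder 2947.
Within the partial block the first minute is 1800 frames and each further minute 1798, so 1 further minute boundary passed. Total skipped labels = 18 × 0 + 2 × 1 = 2.
Non-drop label index = 2947 + 2 = 2949; at 30 labels/s that is 00:01:38:09, i.e. DF 00:01:38;09.

00:01:38;09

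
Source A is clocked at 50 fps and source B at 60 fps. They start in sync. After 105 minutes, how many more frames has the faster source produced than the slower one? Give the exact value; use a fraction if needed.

63000 frames

105 min = 6300 s.
A emits 50 × 6300 = 315000 frames; B emits 60 × 6300 = 378000.
Difference = 63000 frames; B is ahead of A.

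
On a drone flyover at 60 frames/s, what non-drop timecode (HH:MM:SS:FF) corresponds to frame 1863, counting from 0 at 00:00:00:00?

00:00:31:03

1863 ÷ 60 = 31 full seconds, remainder 3 frames.
31 s = 0 h 0 min 31 s.
Timecode: 00:00:31:03.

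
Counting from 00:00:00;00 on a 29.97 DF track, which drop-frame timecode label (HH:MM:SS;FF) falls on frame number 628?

Ten DF minutes hold 17982 frames, so frame 628 lies in block 0 (frames 0–17981) with 628 frames into that block.
The block's first minute is 1800 frames and the rest 1798 each; 628 frames reaches minute 0, so 0 × 18 + 0 × 2 = 0 labels have been skipped so far.
Adding those back, label number 628 + 0 = 628 at 30 labels/s is 20 s + 28 f = 0 h 0 min 20 s frame 28, i.e. 00:00:20;28.

00:00:20;28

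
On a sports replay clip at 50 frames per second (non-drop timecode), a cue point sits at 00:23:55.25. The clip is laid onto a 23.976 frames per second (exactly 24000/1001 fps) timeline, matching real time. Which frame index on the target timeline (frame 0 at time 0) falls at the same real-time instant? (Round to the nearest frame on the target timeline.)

frame 34418

Source frame index: (0×3600 + 23×60 + 55) × 50 + 25 = 71775.
Real time: 71775 / (50) = 2871/2 s.
Target frame: (2871/2) × (24000/1001) = 3132000/91 ≈ 34417.582 → 34418.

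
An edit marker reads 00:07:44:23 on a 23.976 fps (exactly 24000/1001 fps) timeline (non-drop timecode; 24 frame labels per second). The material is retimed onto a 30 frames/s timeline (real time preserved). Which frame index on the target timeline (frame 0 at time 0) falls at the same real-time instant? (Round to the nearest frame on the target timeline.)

frame 13963

Source frame index: (0×3600 + 7×60 + 44) × 24 + 23 = 11159.
Real time: 11159 / (24000/1001) = 11170159/24000 s.
Target frame: (11170159/24000) × (30) = 11170159/800 ≈ 13962.699 → 13963.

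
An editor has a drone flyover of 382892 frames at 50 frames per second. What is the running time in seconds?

Running time = 382892 / (50) = 7657.84 s.

7657.84 seconds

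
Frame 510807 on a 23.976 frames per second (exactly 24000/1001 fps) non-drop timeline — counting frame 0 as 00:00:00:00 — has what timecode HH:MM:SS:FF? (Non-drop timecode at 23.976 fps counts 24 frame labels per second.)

510807 ÷ 24 = 21283 full seconds, remainder 15 frames.
21283 s = 5 h 54 min 43 s.
Timecode: 05:54:43:15.

05:54:43:15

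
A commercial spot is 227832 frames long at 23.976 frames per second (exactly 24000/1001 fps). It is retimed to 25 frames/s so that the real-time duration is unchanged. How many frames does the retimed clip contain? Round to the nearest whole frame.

Frames at target rate = 227832 × (25) / (24000/1001) = 9502493/40 ≈ 237562.325.
Nearest whole frame: 237562.

237562 frames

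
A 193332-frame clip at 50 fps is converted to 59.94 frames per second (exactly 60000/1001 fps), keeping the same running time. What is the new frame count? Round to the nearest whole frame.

Frames at target rate = 193332 × (60000/1001) / (50) = 231998400/1001 ≈ 231766.633.
Nearest whole frame: 231767.

231767 frames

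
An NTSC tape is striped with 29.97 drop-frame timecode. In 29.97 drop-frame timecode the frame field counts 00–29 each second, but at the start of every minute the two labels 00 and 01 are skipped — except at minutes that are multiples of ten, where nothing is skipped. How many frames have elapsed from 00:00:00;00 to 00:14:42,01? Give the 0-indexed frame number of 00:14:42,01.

Complete 10-minute blocks: 1, each 17982 frames → 17982.
Remaining 4 whole minutes in the current block: 1800 + 3 × 1798 = 7194 frames.
Within the current minute: 42 × 30 + 1 − 2 = 1259 (labels ;00/;01 skipped at this minute). Total = 17982 + 7194 + 1259 = 26435.

26435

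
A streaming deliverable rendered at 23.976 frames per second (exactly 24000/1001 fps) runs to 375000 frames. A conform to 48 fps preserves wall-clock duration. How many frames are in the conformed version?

750750 frames

Target frames = source frames × (target rate / source rate) = 375000 × (48)/(24000/1001) = 375000 × 1001/500 = 750750.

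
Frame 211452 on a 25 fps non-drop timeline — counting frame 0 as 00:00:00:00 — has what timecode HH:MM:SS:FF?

211452 ÷ 25 = 8458 full seconds, remainder 2 frames.
8458 s = 2 h 20 min 58 s.
Timecode: 02:20:58:02.

02:20:58:02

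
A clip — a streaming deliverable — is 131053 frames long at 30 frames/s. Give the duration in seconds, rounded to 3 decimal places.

Running time = 131053 × 1/30 = 131053/30 s ≈ 4368.433 s.

4368.433 seconds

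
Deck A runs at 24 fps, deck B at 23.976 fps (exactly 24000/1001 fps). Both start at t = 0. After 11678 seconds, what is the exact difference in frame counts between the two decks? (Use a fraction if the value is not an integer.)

280272/1001 frames

A emits 24 × 11678 = 280272 frames; B emits 24000/1001 × 11678 = 280272000/1001.
Difference = 280272/1001 frames (≈ 279.9920); B is behind A.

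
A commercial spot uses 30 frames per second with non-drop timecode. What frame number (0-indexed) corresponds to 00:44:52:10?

frame 80770

Total seconds to the label: (0 × 3600 + 44 × 60 + 52) = 2692.
Frame index = 2692 × 30 + 10 = 80770.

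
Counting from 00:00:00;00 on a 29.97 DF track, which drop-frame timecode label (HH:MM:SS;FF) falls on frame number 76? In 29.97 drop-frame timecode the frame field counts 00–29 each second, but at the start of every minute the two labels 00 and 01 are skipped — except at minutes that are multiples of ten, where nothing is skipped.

00:00:02;16

Each 10-minute DF block holds 10 × 60 × 30 − 9 × 2 = 17982 frames. 76 ÷ 17982 → 0 full blocks, remainder 76.
Within the partial block the first minute is 1800 frames and each further minute 1798, so 0 further minute boundaries passed. Total skipped labels = 18 × 0 + 2 × 0 = 0.
Non-drop label index = 76 + 0 = 76; at 30 labels/s that is 00:00:02:16, i.e. DF 00:00:02;16.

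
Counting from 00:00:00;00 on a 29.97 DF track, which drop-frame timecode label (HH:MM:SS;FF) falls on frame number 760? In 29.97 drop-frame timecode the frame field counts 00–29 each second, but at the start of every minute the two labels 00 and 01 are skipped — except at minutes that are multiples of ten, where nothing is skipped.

00:00:25;10

Each 10-minute DF block holds 10 × 60 × 30 − 9 × 2 = 17982 frames. 760 ÷ 17982 → 0 full blocks, remainder 760.
Within the partial block the first minute is 1800 frames and each further minute 1798, so 0 further minute boundaries passed. Total skipped labels = 18 × 0 + 2 × 0 = 0.
Non-drop label index = 760 + 0 = 760; at 30 labels/s that is 00:00:25:10, i.e. DF 00:00:25;10.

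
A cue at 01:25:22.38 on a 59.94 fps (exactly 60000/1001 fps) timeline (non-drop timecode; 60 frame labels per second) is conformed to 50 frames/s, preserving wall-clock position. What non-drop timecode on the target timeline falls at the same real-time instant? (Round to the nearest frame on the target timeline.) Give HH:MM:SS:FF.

Source frame index: (1×3600 + 25×60 + 22) × 60 + 38 = 307358.
Real time: 307358 / (60000/1001) = 153832679/30000 s.
Target frame: (153832679/30000) × (50) = 153832679/600 ≈ 256387.798 → 256388.
At 50 labels/s: frame 256388 → 01:25:27:38.

01:25:27:38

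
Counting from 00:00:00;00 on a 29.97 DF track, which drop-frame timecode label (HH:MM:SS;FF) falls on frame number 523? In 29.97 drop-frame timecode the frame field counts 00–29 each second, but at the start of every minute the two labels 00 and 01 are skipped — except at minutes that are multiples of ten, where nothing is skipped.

00:00:17;13

Ten DF minutes hold 17982 frames, so frame 523 lies in block 0 (frames 0–17981) with 523 frames into that block.
The block's first minute is 1800 frames and the rest 1798 each; 523 frames reaches minute 0, so 0 × 18 + 0 × 2 = 0 labels have been skipped so far.
Adding those back, label number 523 + 0 = 523 at 30 labels/s is 17 s + 13 f = 0 h 0 min 17 s frame 13, i.e. 00:00:17;13.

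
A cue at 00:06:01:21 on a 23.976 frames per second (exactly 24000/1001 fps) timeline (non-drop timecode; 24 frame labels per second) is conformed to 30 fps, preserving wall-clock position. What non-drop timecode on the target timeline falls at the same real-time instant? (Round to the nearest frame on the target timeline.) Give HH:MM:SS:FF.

Source frame index: (0×3600 + 6×60 + 1) × 24 + 21 = 8685.
Real time: 8685 / (24000/1001) = 579579/1600 s.
Target frame: (579579/1600) × (30) = 1738737/160 ≈ 10867.106 → 10867.
At 30 labels/s: frame 10867 → 00:06:02:07.

00:06:02:07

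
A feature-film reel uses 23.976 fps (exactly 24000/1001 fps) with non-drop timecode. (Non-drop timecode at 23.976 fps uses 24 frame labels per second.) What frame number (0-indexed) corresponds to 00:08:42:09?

Total seconds to the label: (0 × 3600 + 8 × 60 + 42) = 522.
Frame index = 522 × 24 + 9 = 12537.

12537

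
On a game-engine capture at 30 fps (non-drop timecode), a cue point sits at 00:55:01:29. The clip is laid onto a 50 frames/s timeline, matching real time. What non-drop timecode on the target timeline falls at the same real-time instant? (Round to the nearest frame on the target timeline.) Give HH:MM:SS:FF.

Source frame index: (0×3600 + 55×60 + 1) × 30 + 29 = 99059.
Real time: 99059 / (30) = 99059/30 s.
Target frame: (99059/30) × (50) = 495295/3 ≈ 165098.333 → 165098.
At 50 labels/s: frame 165098 → 00:55:01:48.

00:55:01:48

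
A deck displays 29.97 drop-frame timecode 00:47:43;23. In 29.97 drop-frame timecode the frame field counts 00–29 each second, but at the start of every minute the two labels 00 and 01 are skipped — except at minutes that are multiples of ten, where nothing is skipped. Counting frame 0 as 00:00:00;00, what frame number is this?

85827

Complete 10-minute blocks: 4, each 17982 frames → 71928.
Remaining 7 whole minutes in the current block: 1800 + 6 × 1798 = 12588 frames.
Within the current minute: 43 × 30 + 23 − 2 = 1311 (labels ;00/;01 skipped at this minute). Total = 71928 + 12588 + 1311 = 85827.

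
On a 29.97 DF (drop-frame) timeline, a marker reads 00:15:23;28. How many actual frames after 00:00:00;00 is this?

27690

As if non-drop at 30 labels/s: (0 × 3600 + 15 × 60 + 23) × 30 + 28 = 27718.
Minute boundaries passed: 15; those not divisible by 10: 15 − 1 = 14; dropped labels = 2 × 14 = 28.
Actual frame index = 27718 − 28 = 27690.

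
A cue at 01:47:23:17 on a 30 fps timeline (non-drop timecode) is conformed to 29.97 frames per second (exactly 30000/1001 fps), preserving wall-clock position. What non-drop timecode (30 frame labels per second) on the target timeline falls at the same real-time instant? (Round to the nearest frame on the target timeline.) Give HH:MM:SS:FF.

01:47:17:04

Source frame index: (1×3600 + 47×60 + 23) × 30 + 17 = 193307.
Real time: 193307 / (30) = 193307/30 s.
Target frame: (193307/30) × (30000/1001) = 193307000/1001 ≈ 193113.886 → 193114.
At 30 labels/s: frame 193114 → 01:47:17:04.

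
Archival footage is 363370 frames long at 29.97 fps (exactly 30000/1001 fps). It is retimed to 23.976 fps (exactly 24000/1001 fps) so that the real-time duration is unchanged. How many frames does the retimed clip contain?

Target frames = source frames × (target rate / source rate) = 363370 × (24000/1001)/(30000/1001) = 363370 × 4/5 = 290696.

290696 frames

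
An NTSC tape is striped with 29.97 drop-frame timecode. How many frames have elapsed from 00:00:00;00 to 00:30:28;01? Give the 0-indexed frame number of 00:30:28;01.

54787

As if non-drop at 30 labels/s: (0 × 3600 + 30 × 60 + 28) × 30 + 1 = 54841.
Minute boundaries passed: 30; those not divisible by 10: 30 − 3 = 27; dropped labels = 2 × 27 = 54.
Actual frame index = 54841 − 54 = 54787.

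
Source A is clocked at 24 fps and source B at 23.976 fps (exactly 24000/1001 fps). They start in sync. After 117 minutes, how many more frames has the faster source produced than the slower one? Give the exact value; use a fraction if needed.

12960/77 frames

117 min = 7020 s.
A emits 24 × 7020 = 168480 frames; B emits 24000/1001 × 7020 = 12960000/77.
Difference = 12960/77 frames (≈ 168.3117); B is behind A.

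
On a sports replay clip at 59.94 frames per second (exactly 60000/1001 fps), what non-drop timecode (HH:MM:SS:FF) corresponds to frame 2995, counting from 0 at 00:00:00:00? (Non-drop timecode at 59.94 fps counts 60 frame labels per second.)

00:00:49:55

2995 ÷ 60 = 49 full seconds, remainder 55 frames.
49 s = 0 h 0 min 49 s.
Timecode: 00:00:49:55.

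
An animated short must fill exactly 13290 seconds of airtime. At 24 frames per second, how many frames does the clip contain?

Frames = 13290 × 24 = 318960.

318960 frames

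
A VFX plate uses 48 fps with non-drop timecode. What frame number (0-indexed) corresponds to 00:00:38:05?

1829

Total seconds to the label: (0 × 3600 + 0 × 60 + 38) = 38.
Frame index = 38 × 48 + 5 = 1829.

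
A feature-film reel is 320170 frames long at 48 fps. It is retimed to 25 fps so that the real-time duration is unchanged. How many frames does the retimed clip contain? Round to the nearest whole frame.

166755 frames

Frames at target rate = 320170 × (25) / (48) = 4002125/24 ≈ 166755.208.
Nearest whole frame: 166755.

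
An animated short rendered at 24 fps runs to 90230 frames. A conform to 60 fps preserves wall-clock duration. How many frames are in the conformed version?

Target frames = source frames × (target rate / source rate) = 90230 × (60)/(24) = 90230 × 5/2 = 225575.

225575 frames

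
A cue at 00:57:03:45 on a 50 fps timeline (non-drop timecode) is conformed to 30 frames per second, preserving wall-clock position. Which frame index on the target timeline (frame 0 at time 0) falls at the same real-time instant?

Source frame index: (0×3600 + 57×60 + 3) × 50 + 45 = 171195.
Real time: 171195 / (50) = 34239/10 s.
Target frame: (34239/10) × (30) = 102717.

frame 102717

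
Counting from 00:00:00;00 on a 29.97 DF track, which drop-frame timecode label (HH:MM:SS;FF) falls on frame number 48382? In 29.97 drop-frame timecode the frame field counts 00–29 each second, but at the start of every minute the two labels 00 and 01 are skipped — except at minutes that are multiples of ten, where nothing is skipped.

Each 10-minute DF block holds 10 × 60 × 30 − 9 × 2 = 17982 frames. 48382 ÷ 17982 → 2 full blocks, remainder 12418.
Within the partial block the first minute is 1800 frames and each further minute 1798, so 6 further minute boundaries passed. Total skipped labels = 18 × 2 + 2 × 6 = 48.
Non-drop label index = 48382 + 48 = 48430; at 30 labels/s that is 00:26:54:10, i.e. DF 00:26:54;10.

00:26:54;10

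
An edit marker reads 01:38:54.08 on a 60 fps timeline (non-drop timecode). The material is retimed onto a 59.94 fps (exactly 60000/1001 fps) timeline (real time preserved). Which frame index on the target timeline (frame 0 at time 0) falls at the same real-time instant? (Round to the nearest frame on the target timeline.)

Source frame index: (1×3600 + 38×60 + 54) × 60 + 8 = 356048.
Real time: 356048 / (60) = 89012/15 s.
Target frame: (89012/15) × (60000/1001) = 4624000/13 ≈ 355692.308 → 355692.

frame 355692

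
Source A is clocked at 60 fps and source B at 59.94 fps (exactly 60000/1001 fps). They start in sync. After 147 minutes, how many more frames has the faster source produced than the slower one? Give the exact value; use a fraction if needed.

147 min = 8820 s.
A emits 60 × 8820 = 529200 frames; B emits 60000/1001 × 8820 = 75600000/143.
Difference = 75600/143 frames (≈ 528.6713); B is behind A.

75600/143 frames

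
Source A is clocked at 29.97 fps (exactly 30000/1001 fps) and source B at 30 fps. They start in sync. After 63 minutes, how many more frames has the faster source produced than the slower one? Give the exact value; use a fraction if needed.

16200/143 frames

63 min = 3780 s.
A emits 30000/1001 × 3780 = 16200000/143 frames; B emits 30 × 3780 = 113400.
Difference = 16200/143 frames (≈ 113.2867); B is ahead of A.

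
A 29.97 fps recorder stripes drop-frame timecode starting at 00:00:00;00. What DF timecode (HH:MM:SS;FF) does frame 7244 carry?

Ten DF minutes hold 17982 frames, so frame 7244 lies in block 0 (frames 0–17981) with 7244 frames into that block.
The block's first minute is 1800 frames and the rest 1798 each; 7244 frames reaches minute 4, so 0 × 18 + 4 × 2 = 8 labels have been skipped so far.
Adding those back, label number 7244 + 8 = 7252 at 30 labels/s is 241 s + 22 f = 0 h 4 min 1 s frame 22, i.e. 00:04:01;22.

00:04:01;22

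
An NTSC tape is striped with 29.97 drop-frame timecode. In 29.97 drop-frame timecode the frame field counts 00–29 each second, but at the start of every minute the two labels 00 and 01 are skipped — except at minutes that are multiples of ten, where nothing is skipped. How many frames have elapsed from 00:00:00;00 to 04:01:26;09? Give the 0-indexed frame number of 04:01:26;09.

Complete 10-minute blocks: 24, each 17982 frames → 431568.
Remaining 1 whole minute in the current block: 1800 + 0 × 1798 = 1800 frames.
Within the current minute: 26 × 30 + 9 − 2 = 787 (labels ;00/;01 skipped at this minute). Total = 431568 + 1800 + 787 = 434155.

434155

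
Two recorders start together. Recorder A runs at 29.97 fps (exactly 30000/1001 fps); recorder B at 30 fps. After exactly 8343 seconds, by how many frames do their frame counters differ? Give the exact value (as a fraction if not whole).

250290/1001 frames

A emits 30000/1001 × 8343 = 250290000/1001 frames; B emits 30 × 8343 = 250290.
Difference = 250290/1001 frames (≈ 250.0400); B is ahead of A.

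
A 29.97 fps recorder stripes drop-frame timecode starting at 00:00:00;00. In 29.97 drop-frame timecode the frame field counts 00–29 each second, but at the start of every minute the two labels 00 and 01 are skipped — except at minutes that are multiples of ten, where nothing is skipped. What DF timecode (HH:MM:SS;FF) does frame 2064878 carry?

Ten DF minutes hold 17982 frames, so frame 2064878 lies in block 114 (frames 2049948–2067929) with 14930 frames into that block.
The block's first minute is 1800 frames and the rest 1798 each; 14930 frames reaches minute 8, so 114 × 18 + 8 × 2 = 2068 labels have been skipped so far.
Adding those back, label number 2064878 + 2068 = 2066946 at 30 labels/s is 68898 s + 6 f = 19 h 8 min 18 s frame 6, i.e. 19:08:18;06.

19:08:18;06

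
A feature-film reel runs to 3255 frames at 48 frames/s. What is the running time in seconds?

Running time = 3255 / (48) = 67.8125 s.

67.8125 seconds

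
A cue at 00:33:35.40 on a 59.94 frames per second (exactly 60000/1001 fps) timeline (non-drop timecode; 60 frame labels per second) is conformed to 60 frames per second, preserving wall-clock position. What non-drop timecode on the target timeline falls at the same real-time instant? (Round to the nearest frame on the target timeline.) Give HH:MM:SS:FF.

00:33:37:41

Source frame index: (0×3600 + 33×60 + 35) × 60 + 40 = 120940.
Real time: 120940 / (60000/1001) = 6053047/3000 s.
Target frame: (6053047/3000) × (60) = 6053047/50 ≈ 121060.940 → 121061.
At 60 labels/s: frame 121061 → 00:33:37:41.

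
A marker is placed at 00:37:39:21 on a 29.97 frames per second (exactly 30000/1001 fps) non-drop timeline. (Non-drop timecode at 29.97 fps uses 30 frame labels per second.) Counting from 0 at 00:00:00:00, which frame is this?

frame 67791

Total seconds to the label: (0 × 3600 + 37 × 60 + 39) = 2259.
Frame index = 2259 × 30 + 21 = 67791.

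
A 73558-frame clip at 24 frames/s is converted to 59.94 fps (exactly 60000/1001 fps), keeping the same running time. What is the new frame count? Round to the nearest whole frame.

Frames at target rate = 73558 × (60000/1001) / (24) = 183895000/1001 ≈ 183711.289.
Nearest whole frame: 183711.

183711 frames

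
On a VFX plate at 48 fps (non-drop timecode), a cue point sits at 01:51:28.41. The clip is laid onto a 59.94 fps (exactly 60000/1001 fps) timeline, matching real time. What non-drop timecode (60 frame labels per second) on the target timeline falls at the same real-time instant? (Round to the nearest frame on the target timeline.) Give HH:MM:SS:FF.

Source frame index: (1×3600 + 51×60 + 28) × 48 + 41 = 321065.
Real time: 321065 / (48) = 321065/48 s.
Target frame: (321065/48) × (60000/1001) = 401331250/1001 ≈ 400930.320 → 400930.
At 60 labels/s: frame 400930 → 01:51:22:10.

01:51:22:10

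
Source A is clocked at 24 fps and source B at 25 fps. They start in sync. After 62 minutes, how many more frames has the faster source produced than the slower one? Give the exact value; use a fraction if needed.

3720 frames

62 min = 3720 s.
A emits 24 × 3720 = 89280 frames; B emits 25 × 3720 = 93000.
Difference = 3720 frames; B is ahead of A.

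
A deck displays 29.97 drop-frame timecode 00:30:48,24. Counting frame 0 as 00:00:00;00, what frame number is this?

As if non-drop at 30 labels/s: (0 × 3600 + 30 × 60 + 48) × 30 + 24 = 55464.
Minute boundaries passed: 30; those not divisible by 10: 30 − 3 = 27; dropped labels = 2 × 27 = 54.
Actual frame index = 55464 − 54 = 55410.

55410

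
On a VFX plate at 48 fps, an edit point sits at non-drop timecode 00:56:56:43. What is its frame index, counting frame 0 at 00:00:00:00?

Total seconds to the label: (0 × 3600 + 56 × 60 + 56) = 3416.
Frame index = 3416 × 48 + 43 = 164011.

frame 164011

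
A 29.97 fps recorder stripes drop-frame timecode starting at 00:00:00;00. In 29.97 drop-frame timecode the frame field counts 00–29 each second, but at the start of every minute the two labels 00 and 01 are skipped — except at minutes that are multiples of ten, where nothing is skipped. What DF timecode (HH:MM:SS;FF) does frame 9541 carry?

Ten DF minutes hold 17982 frames, so frame 9541 lies in block 0 (frames 0–17981) with 9541 frames into that block.
The block's first minute is 1800 frames and the rest 1798 each; 9541 frames reaches minute 5, so 0 × 18 + 5 × 2 = 10 labels have been skipped so far.
Adding those back, label number 9541 + 10 = 9551 at 30 labels/s is 318 s + 11 f = 0 h 5 min 18 s frame 11, i.e. 00:05:18;11.

00:05:18;11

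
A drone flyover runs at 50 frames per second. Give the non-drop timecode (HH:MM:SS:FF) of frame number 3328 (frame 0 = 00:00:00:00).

00:01:06:28

3328 ÷ 50 = 66 full seconds, remainder 28 frames.
66 s = 0 h 1 min 6 s.
Timecode: 00:01:06:28.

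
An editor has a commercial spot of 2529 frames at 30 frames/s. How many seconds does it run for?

Running time = 2529 / (30) = 84.3 s.

84.3 seconds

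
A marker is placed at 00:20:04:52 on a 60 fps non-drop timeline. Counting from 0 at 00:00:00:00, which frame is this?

Total seconds to the label: (0 × 3600 + 20 × 60 + 4) = 1204.
Frame index = 1204 × 60 + 52 = 72292.

frame 72292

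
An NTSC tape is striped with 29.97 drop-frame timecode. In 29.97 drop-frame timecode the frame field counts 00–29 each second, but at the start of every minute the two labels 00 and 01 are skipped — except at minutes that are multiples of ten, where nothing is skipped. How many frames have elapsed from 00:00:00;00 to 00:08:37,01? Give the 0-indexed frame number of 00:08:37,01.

As if non-drop at 30 labels/s: (0 × 3600 + 8 × 60 + 37) × 30 + 1 = 15511.
Minute boundaries passed: 8; those not divisible by 10: 8 − 0 = 8; dropped labels = 2 × 8 = 16.
Actual frame index = 15511 − 16 = 15495.

15495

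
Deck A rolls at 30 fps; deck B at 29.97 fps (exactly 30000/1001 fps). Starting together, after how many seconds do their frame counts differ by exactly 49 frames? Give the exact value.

49049/30 seconds

The gap grows by |30000/1001 − 30| = 30/1001 frames per second.
Time for a 49-frame gap: 49 ÷ (30/1001) = 49049/30 s.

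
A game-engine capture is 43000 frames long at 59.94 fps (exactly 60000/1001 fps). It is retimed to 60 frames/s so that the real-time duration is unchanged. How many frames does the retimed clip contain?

Target frames = source frames × (target rate / source rate) = 43000 × (60)/(60000/1001) = 43000 × 1001/1000 = 43043.

43043 frames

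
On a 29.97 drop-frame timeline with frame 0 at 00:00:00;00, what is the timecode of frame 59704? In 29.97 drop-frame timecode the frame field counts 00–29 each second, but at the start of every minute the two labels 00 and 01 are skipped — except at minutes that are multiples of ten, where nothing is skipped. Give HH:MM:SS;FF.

Each 10-minute DF block holds 10 × 60 × 30 − 9 × 2 = 17982 frames. 59704 ÷ 17982 → 3 full blocks, remainder 5758.
Within the partial block the first minute is 1800 frames and each further minute 1798, so 3 further minute boundaries passed. Total skipped labels = 18 × 3 + 2 × 3 = 60.
Non-drop label index = 59704 + 60 = 59764; at 30 labels/s that is 00:33:12:04, i.e. DF 00:33:12;04.

00:33:12;04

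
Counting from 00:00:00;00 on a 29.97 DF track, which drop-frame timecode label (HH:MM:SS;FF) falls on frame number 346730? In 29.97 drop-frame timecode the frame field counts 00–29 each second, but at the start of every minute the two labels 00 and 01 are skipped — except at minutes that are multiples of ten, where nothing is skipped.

03:12:49;06

Each 10-minute DF block holds 10 × 60 × 30 − 9 × 2 = 17982 frames. 346730 ÷ 17982 → 19 full blocks, remainder 5072.
Within the partial block the first minute is 1800 frames and each further minute 1798, so 2 further minute boundaries passed. Total skipped labels = 18 × 19 + 2 × 2 = 346.
Non-drop label index = 346730 + 346 = 347076; at 30 labels/s that is 03:12:49:06, i.e. DF 03:12:49;06.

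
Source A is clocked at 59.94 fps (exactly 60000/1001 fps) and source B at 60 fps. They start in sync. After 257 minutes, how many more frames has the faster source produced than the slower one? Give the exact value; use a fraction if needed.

257 min = 15420 s.
A emits 60000/1001 × 15420 = 925200000/1001 frames; B emits 60 × 15420 = 925200.
Difference = 925200/1001 frames (≈ 924.2757); B is ahead of A.

925200/1001 frames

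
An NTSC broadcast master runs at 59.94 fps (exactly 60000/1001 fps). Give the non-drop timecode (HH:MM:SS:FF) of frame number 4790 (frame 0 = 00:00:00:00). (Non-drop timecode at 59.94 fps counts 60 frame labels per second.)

00:01:19:50

4790 ÷ 60 = 79 full seconds, remainder 50 frames.
79 s = 0 h 1 min 19 s.
Timecode: 00:01:19:50.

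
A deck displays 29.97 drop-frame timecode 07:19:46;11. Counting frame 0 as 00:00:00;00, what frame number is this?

Complete 10-minute blocks: 43, each 17982 frames → 773226.
Remaining 9 whole minutes in the current block: 1800 + 8 × 1798 = 16184 frames.
Within the current minute: 46 × 30 + 11 − 2 = 1389 (labels ;00/;01 skipped at this minute). Total = 773226 + 16184 + 1389 = 790799.

790799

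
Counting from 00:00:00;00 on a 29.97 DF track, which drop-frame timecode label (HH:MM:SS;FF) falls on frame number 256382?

Ten DF minutes hold 17982 frames, so frame 256382 lies in block 14 (frames 251748–269729) with 4634 frames into that block.
The block's first minute is 1800 frames and the rest 1798 each; 4634 frames reaches minute 2, so 14 × 18 + 2 × 2 = 256 labels have been skipped so far.
Adding those back, label number 256382 + 256 = 256638 at 30 labels/s is 8554 s + 18 f = 2 h 22 min 34 s frame 18, i.e. 02:22:34;18.

02:22:34;18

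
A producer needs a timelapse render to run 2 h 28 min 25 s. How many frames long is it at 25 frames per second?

2 h 28 min 25 s = 8905 s.
Frames = 8905 × 25 = 222625.

222625 frames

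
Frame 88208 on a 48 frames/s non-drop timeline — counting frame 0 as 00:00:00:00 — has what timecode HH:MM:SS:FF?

00:30:37:32

88208 ÷ 48 = 1837 full seconds, remainder 32 frames.
1837 s = 0 h 30 min 37 s.
Timecode: 00:30:37:32.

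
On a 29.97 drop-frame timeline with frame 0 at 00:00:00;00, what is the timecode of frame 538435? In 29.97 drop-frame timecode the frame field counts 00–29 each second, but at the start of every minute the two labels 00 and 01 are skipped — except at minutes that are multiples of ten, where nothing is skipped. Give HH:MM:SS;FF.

04:59:25;25

Each 10-minute DF block holds 10 × 60 × 30 − 9 × 2 = 17982 frames. 538435 ÷ 17982 → 29 full blocks, remainder 16957.
Within the partial block the first minute is 1800 frames and each further minute 1798, so 9 further minute boundaries passed. Total skipped labels = 18 × 29 + 2 × 9 = 540.
Non-drop label index = 538435 + 540 = 538975; at 30 labels/s that is 04:59:25:25, i.e. DF 04:59:25;25.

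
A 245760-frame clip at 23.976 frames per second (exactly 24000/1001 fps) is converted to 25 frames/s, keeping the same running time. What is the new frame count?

Target frames = source frames × (target rate / source rate) = 245760 × (25)/(24000/1001) = 245760 × 1001/960 = 256256.

256256 frames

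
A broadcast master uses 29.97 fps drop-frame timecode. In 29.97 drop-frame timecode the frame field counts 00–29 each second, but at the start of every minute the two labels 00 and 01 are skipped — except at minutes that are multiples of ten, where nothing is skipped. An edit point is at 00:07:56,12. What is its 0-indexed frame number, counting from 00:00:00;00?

14278

Complete 10-minute blocks: 0, each 17982 frames → 0.
Remaining 7 whole minutes in the current block: 1800 + 6 × 1798 = 12588 frames.
Within the current minute: 56 × 30 + 12 − 2 = 1690 (labels ;00/;01 skipped at this minute). Total = 0 + 12588 + 1690 = 14278.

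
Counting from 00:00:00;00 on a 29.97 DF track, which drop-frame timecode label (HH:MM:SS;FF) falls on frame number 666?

Ten DF minutes hold 17982 frames, so frame 666 lies in block 0 (frames 0–17981) with 666 frames into that block.
The block's first minute is 1800 frames and the rest 1798 each; 666 frames reaches minute 0, so 0 × 18 + 0 × 2 = 0 labels have been skipped so far.
Adding those back, label number 666 + 0 = 666 at 30 labels/s is 22 s + 6 f = 0 h 0 min 22 s frame 6, i.e. 00:00:22;06.

00:00:22;06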